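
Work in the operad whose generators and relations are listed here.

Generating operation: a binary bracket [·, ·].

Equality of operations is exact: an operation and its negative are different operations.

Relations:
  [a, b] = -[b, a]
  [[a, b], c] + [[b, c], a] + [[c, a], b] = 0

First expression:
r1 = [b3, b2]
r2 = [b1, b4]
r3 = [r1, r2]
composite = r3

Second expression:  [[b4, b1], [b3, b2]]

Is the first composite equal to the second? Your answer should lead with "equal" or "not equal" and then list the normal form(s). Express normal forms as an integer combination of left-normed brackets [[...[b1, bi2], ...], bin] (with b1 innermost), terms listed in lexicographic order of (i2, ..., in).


equal — both sides give [[[b1, b4], b2], b3] - [[[b1, b4], b3], b2]

In normal form, the first expression is [[[b1, b4], b2], b3] - [[[b1, b4], b3], b2]
In normal form, the second expression is [[[b1, b4], b2], b3] - [[[b1, b4], b3], b2]
The forms coincide; equal.


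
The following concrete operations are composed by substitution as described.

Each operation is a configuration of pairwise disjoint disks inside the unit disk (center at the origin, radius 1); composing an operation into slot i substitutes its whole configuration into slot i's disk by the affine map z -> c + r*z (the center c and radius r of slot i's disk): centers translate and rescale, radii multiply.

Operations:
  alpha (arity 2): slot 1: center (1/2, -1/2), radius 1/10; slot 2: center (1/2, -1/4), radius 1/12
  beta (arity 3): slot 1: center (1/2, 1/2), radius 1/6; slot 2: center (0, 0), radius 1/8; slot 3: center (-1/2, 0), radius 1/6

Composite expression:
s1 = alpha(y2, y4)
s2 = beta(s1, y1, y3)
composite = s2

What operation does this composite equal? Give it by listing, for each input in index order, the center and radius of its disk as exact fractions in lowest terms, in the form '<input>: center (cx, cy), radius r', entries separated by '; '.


y1: center (0, 0), radius 1/8; y2: center (7/12, 5/12), radius 1/60; y3: center (-1/2, 0), radius 1/6; y4: center (7/12, 11/24), radius 1/72


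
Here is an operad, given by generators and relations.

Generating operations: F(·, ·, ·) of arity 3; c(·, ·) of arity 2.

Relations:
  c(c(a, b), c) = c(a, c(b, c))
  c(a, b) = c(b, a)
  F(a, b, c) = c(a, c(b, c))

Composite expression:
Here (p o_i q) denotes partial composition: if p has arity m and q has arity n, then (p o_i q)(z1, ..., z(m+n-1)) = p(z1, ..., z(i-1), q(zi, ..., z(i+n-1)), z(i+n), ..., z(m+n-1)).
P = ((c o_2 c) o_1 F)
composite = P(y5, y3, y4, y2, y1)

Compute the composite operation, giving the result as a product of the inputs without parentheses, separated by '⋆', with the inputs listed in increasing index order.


Reordering under c is free, so list the y-inputs canonically.
F(y5, y3, y4) unparenthesizes to y5 ⋆ y3 ⋆ y4
c(y2, y1) unparenthesizes to y2 ⋆ y1
c(F(y5, y3, y4), c(y2, y1)) unparenthesizes to y5 ⋆ y3 ⋆ y4 ⋆ y2 ⋆ y1
the factors in increasing index order: y1 ⋆ y2 ⋆ y3 ⋆ y4 ⋆ y5

y1 ⋆ y2 ⋆ y3 ⋆ y4 ⋆ y5


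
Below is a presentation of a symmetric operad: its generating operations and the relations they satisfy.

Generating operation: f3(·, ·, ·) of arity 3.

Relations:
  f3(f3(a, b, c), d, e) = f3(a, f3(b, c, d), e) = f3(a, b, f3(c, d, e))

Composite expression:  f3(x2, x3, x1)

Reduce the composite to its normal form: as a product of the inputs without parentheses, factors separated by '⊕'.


x2 ⊕ x3 ⊕ x1

Associativity of f3 dissolves the nesting; only the x-input order survives.
f3(x2, x3, x1) reduces to x2 ⊕ x3 ⊕ x1


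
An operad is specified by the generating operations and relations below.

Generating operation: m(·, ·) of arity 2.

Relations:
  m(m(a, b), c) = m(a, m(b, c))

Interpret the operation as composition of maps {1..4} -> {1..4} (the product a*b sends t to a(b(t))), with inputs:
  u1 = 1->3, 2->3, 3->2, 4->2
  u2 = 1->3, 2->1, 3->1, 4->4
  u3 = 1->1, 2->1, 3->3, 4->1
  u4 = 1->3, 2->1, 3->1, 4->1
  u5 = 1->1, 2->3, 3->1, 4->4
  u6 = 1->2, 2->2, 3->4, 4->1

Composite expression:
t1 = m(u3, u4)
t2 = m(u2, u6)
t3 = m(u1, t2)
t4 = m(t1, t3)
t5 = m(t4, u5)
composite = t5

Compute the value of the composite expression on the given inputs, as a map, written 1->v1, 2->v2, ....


1->1, 2->1, 3->1, 4->1

m(u3, u4) = 1->3, 2->1, 3->1, 4->1
m(u2, u6) = 1->1, 2->1, 3->4, 4->3
m(u1, m(u2, u6)) = 1->3, 2->3, 3->2, 4->2
m(m(u3, u4), m(u1, m(u2, u6))) = 1->1, 2->1, 3->1, 4->1
m(m(m(u3, u4), m(u1, m(u2, u6))), u5) = 1->1, 2->1, 3->1, 4->1


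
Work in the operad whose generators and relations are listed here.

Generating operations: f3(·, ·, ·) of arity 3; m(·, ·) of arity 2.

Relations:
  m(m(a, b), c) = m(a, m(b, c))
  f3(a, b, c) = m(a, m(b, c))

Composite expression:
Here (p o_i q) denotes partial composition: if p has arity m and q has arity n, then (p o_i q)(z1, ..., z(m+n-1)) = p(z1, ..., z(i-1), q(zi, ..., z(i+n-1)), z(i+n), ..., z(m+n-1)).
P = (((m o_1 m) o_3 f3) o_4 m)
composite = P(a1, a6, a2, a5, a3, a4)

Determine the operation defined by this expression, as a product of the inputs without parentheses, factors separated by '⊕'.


a1 ⊕ a6 ⊕ a2 ⊕ a5 ⊕ a3 ⊕ a4

Key point: m is associative — brackets drop, the a-order remains.
m(a1, a6) linearizes to a1 ⊕ a6
m(a5, a3) linearizes to a5 ⊕ a3
f3(a2, m(a5, a3), a4) linearizes to a2 ⊕ a5 ⊕ a3 ⊕ a4
m(m(a1, a6), f3(a2, m(a5, a3), a4)) linearizes to a1 ⊕ a6 ⊕ a2 ⊕ a5 ⊕ a3 ⊕ a4


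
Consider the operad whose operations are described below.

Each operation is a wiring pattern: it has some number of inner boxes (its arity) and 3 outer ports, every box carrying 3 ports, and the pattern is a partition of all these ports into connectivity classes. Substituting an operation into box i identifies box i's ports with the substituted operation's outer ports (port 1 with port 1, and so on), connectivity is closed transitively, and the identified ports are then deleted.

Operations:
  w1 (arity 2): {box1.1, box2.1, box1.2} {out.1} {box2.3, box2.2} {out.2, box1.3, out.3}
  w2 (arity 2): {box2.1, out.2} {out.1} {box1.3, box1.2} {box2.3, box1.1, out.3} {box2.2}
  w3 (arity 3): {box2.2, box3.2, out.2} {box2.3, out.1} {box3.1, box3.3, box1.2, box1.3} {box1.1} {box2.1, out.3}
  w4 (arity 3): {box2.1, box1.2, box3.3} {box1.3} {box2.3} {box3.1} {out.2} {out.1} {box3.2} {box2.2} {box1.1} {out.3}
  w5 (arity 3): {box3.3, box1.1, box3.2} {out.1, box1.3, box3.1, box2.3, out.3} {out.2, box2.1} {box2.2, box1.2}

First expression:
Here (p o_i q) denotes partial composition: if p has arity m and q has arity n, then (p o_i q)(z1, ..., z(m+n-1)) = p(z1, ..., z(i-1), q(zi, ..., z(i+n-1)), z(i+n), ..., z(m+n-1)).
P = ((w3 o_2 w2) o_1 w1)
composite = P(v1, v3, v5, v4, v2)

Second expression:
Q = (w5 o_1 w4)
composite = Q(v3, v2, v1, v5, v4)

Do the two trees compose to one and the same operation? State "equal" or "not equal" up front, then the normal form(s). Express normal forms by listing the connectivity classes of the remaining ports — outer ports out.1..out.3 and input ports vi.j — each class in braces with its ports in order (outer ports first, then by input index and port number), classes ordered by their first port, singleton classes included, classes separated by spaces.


The first expression, normalized: {out.1, v4.3, v5.1} {out.2, v2.2, v4.1} {out.3} {v1.1, v1.2, v3.1} {v1.3, v2.1, v2.3} {v3.2, v3.3} {v4.2} {v5.2, v5.3}
The second expression, normalized: {out.1, out.3, v4.1, v5.3} {out.2, v5.1} {v1.1} {v1.2} {v1.3, v2.1, v3.2} {v2.2} {v2.3} {v3.1} {v3.3} {v4.2, v4.3} {v5.2}
No match — not equal.

not equal — first {out.1, v4.3, v5.1} {out.2, v2.2, v4.1} {out.3} {v1.1, v1.2, v3.1} {v1.3, v2.1, v2.3} {v3.2, v3.3} {v4.2} {v5.2, v5.3}, second {out.1, out.3, v4.1, v5.3} {out.2, v5.1} {v1.1} {v1.2} {v1.3, v2.1, v3.2} {v2.2} {v2.3} {v3.1} {v3.3} {v4.2, v4.3} {v5.2}


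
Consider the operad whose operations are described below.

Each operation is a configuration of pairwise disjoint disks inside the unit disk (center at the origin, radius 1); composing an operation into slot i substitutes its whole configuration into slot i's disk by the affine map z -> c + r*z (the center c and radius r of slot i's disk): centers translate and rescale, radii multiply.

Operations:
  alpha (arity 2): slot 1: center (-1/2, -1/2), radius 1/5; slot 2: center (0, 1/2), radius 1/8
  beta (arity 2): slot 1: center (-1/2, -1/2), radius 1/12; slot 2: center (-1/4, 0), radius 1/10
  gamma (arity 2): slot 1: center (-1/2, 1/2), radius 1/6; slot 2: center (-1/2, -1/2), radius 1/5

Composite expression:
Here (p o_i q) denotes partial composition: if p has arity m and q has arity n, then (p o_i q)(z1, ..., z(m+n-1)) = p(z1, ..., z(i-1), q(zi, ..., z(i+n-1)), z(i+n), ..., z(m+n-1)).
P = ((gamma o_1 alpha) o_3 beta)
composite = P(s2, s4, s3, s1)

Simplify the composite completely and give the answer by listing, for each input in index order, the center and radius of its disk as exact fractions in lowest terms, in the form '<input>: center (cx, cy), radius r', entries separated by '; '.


Below gamma, radii multiply path by path; the s-disk centers shift.
input s2: applying the 2 nested substitutions gives center (-7/12, 5/12), radius 1/30
input s4: applying the 2 nested substitutions gives center (-1/2, 7/12), radius 1/48
input s3: applying the 2 nested substitutions gives center (-3/5, -3/5), radius 1/60
input s1: applying the 2 nested substitutions gives center (-11/20, -1/2), radius 1/50

s1: center (-11/20, -1/2), radius 1/50; s2: center (-7/12, 5/12), radius 1/30; s3: center (-3/5, -3/5), radius 1/60; s4: center (-1/2, 7/12), radius 1/48


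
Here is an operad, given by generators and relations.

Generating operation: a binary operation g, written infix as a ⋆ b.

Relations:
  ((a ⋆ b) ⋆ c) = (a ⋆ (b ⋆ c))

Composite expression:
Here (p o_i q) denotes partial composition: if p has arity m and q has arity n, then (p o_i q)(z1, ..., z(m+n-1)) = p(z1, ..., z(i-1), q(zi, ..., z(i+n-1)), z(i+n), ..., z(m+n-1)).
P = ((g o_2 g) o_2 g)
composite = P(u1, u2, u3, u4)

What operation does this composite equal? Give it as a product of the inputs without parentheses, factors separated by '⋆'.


Key point: g is associative — brackets drop, the u-order remains.
(u2 ⋆ u3) reduces to u2 ⋆ u3
((u2 ⋆ u3) ⋆ u4) reduces to u2 ⋆ u3 ⋆ u4
(u1 ⋆ ((u2 ⋆ u3) ⋆ u4)) reduces to u1 ⋆ u2 ⋆ u3 ⋆ u4

u1 ⋆ u2 ⋆ u3 ⋆ u4


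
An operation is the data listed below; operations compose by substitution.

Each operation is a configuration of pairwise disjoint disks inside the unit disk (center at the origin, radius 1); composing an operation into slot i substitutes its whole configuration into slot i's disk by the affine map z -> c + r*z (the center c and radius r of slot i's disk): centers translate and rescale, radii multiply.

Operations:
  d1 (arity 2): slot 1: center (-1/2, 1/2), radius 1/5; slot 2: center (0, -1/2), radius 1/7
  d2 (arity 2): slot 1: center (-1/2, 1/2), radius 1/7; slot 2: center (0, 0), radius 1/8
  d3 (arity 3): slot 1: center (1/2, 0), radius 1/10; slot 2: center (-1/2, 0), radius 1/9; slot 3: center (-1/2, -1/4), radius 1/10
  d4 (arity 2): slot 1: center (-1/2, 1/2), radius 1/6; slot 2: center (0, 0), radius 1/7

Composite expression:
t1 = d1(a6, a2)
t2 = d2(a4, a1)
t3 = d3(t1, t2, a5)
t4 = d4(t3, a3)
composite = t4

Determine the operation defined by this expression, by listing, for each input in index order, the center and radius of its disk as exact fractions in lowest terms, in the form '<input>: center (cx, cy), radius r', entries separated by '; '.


Nesting under d4 composes maps z -> c + r*z down each a-path.
a6: after 3 affine steps, its disk has center (-17/40, 61/120), radius 1/300
a2: after 3 affine steps, its disk has center (-5/12, 59/120), radius 1/420
a4: after 3 affine steps, its disk has center (-16/27, 55/108), radius 1/378
a1: after 3 affine steps, its disk has center (-7/12, 1/2), radius 1/432
a5: after 2 affine steps, its disk has center (-7/12, 11/24), radius 1/60
a3: after 1 affine step, its disk has center (0, 0), radius 1/7

a1: center (-7/12, 1/2), radius 1/432; a2: center (-5/12, 59/120), radius 1/420; a3: center (0, 0), radius 1/7; a4: center (-16/27, 55/108), radius 1/378; a5: center (-7/12, 11/24), radius 1/60; a6: center (-17/40, 61/120), radius 1/300


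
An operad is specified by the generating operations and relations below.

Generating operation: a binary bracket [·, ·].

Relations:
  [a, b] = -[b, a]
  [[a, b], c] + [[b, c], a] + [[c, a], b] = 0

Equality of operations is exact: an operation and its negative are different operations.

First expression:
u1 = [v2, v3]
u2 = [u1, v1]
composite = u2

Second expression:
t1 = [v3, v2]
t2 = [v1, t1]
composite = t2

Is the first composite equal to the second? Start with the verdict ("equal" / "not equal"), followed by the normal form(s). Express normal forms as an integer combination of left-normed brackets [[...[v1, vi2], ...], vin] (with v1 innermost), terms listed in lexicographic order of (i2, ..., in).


The first composite normalizes to -[[v1, v2], v3] + [[v1, v3], v2]
The second composite normalizes to -[[v1, v2], v3] + [[v1, v3], v2]
Both agree, so they are equal.

equal; the common form is -[[v1, v2], v3] + [[v1, v3], v2]


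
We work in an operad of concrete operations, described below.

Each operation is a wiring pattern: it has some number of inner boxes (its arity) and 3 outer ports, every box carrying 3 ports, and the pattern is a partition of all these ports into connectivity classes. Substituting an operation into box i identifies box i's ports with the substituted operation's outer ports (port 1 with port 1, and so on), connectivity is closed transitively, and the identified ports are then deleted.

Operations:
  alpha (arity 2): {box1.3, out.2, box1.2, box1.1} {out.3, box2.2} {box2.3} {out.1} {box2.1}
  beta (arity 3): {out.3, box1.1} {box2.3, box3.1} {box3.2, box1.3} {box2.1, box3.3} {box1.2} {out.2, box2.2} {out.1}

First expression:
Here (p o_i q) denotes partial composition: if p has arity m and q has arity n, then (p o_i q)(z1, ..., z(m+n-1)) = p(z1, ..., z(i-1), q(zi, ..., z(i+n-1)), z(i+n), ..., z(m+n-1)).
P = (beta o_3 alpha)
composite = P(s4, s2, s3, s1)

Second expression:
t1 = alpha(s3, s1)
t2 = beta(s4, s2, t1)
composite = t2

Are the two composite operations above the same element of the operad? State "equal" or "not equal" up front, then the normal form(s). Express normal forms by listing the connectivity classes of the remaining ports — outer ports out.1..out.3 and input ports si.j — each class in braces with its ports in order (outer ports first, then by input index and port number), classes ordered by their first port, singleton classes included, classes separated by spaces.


equal: each reduces to {out.1} {out.2, s2.2} {out.3, s4.1} {s1.1} {s1.2, s2.1} {s1.3} {s2.3} {s3.1, s3.2, s3.3, s4.3} {s4.2}

The first expression, normalized: {out.1} {out.2, s2.2} {out.3, s4.1} {s1.1} {s1.2, s2.1} {s1.3} {s2.3} {s3.1, s3.2, s3.3, s4.3} {s4.2}
The second expression, normalized: {out.1} {out.2, s2.2} {out.3, s4.1} {s1.1} {s1.2, s2.1} {s1.3} {s2.3} {s3.1, s3.2, s3.3, s4.3} {s4.2}
Both agree, so they are equal.


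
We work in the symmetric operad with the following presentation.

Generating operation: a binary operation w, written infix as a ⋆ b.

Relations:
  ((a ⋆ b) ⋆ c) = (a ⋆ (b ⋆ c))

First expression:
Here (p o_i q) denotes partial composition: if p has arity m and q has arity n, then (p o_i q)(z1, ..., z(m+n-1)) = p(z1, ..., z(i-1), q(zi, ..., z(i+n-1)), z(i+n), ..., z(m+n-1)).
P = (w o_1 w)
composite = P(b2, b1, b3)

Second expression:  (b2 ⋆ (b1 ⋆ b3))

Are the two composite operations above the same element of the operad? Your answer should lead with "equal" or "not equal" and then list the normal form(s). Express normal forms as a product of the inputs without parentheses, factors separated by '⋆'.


equal — both sides give b2 ⋆ b1 ⋆ b3


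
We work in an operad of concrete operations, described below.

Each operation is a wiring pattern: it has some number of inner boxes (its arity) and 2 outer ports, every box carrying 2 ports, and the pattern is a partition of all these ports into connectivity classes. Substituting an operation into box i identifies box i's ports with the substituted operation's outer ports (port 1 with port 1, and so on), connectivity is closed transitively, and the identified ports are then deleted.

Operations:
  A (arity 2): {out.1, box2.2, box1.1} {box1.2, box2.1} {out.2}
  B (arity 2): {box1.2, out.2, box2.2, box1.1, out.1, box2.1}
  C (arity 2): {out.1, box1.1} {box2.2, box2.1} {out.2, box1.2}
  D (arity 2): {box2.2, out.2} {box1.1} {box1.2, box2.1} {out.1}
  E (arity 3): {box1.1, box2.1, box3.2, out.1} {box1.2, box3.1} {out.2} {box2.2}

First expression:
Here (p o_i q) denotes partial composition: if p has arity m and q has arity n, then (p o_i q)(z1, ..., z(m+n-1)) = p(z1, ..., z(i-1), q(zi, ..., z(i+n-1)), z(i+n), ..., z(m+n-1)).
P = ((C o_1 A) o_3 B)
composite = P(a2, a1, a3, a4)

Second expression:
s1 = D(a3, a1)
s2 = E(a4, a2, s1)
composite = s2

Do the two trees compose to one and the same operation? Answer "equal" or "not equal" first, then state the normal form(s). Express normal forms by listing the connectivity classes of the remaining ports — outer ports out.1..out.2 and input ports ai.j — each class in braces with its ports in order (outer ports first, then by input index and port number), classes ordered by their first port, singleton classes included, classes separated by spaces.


Normal form of the first expression: {out.1, a1.2, a2.1} {out.2} {a1.1, a2.2} {a3.1, a3.2, a4.1, a4.2}
Normal form of the second expression: {out.1, a1.2, a2.1, a4.1} {out.2} {a1.1, a3.2} {a2.2} {a3.1} {a4.2}
They disagree, so not equal.

not equal; first: {out.1, a1.2, a2.1} {out.2} {a1.1, a2.2} {a3.1, a3.2, a4.1, a4.2}; second: {out.1, a1.2, a2.1, a4.1} {out.2} {a1.1, a3.2} {a2.2} {a3.1} {a4.2}


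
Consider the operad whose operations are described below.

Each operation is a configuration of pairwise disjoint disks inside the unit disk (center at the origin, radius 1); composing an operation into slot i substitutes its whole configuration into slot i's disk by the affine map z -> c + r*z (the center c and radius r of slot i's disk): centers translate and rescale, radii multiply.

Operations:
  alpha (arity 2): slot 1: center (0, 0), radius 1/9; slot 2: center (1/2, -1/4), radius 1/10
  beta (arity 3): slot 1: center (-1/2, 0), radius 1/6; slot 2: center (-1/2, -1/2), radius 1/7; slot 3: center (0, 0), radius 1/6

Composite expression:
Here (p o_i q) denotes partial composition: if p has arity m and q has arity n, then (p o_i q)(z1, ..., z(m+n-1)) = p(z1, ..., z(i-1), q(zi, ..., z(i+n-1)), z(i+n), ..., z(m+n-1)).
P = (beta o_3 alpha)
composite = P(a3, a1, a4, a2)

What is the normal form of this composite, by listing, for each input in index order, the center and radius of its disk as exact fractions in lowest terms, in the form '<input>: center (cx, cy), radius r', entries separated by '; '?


a1: center (-1/2, -1/2), radius 1/7; a2: center (1/12, -1/24), radius 1/60; a3: center (-1/2, 0), radius 1/6; a4: center (0, 0), radius 1/54

Nesting under beta composes maps z -> c + r*z down each a-path.
input a3: applying the 1 nested substitution gives center (-1/2, 0), radius 1/6
input a1: applying the 1 nested substitution gives center (-1/2, -1/2), radius 1/7
input a4: applying the 2 nested substitutions gives center (0, 0), radius 1/54
input a2: applying the 2 nested substitutions gives center (1/12, -1/24), radius 1/60


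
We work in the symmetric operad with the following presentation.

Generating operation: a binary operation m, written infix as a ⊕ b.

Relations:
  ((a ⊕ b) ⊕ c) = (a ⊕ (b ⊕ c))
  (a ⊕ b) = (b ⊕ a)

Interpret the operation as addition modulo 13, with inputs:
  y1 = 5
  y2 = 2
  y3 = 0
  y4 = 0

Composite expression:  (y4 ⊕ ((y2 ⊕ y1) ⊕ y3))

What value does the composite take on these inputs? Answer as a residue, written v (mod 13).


7 (mod 13)


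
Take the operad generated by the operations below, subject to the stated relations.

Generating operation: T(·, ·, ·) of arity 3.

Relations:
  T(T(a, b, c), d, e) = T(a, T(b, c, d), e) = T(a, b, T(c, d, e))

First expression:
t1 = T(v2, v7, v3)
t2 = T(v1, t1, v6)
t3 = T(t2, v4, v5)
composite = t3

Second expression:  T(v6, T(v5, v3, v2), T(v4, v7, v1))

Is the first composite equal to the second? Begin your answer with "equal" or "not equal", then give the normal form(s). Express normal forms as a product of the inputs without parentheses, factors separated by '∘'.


not equal — first v1 ∘ v2 ∘ v7 ∘ v3 ∘ v6 ∘ v4 ∘ v5, second v6 ∘ v5 ∘ v3 ∘ v2 ∘ v4 ∘ v7 ∘ v1

Normal form of the first expression: v1 ∘ v2 ∘ v7 ∘ v3 ∘ v6 ∘ v4 ∘ v5
Normal form of the second expression: v6 ∘ v5 ∘ v3 ∘ v2 ∘ v4 ∘ v7 ∘ v1
The forms do not match — not equal.


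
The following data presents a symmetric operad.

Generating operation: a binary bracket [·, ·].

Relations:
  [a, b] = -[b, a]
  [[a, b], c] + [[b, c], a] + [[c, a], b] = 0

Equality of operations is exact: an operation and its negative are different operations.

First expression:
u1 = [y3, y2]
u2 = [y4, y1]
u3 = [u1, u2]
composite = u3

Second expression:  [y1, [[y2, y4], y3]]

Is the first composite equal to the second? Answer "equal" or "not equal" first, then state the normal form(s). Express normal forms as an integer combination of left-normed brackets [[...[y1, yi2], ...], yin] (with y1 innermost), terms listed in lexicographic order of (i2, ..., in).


not equal; the first gives -[[[y1, y4], y2], y3] + [[[y1, y4], y3], y2] and the second [[[y1, y2], y4], y3] - [[[y1, y3], y2], y4] + [[[y1, y3], y4], y2] - [[[y1, y4], y2], y3]


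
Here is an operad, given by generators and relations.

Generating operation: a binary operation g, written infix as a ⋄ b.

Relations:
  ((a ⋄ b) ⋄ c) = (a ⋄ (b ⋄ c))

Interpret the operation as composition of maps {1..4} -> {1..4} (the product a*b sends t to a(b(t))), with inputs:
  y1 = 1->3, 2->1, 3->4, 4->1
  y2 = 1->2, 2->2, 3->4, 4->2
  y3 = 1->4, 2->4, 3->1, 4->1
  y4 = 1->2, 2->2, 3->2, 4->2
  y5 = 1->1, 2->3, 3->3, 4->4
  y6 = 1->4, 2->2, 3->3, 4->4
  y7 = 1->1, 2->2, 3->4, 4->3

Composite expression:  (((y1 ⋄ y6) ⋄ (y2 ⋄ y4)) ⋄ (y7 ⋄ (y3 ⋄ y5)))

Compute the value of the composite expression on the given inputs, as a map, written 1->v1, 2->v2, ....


(y1 ⋄ y6) = 1->1, 2->1, 3->4, 4->1
(y2 ⋄ y4) = 1->2, 2->2, 3->2, 4->2
((y1 ⋄ y6) ⋄ (y2 ⋄ y4)) = 1->1, 2->1, 3->1, 4->1
(y3 ⋄ y5) = 1->4, 2->1, 3->1, 4->1
(y7 ⋄ (y3 ⋄ y5)) = 1->3, 2->1, 3->1, 4->1
(((y1 ⋄ y6) ⋄ (y2 ⋄ y4)) ⋄ (y7 ⋄ (y3 ⋄ y5))) = 1->1, 2->1, 3->1, 4->1

1->1, 2->1, 3->1, 4->1


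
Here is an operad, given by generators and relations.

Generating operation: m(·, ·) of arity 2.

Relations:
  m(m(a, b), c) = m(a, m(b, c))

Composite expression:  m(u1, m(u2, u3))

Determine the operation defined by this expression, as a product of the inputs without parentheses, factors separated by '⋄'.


Associativity of m dissolves the nesting; only the u-input order survives.
m(u2, u3) unparenthesizes to u2 ⋄ u3
m(u1, m(u2, u3)) unparenthesizes to u1 ⋄ u2 ⋄ u3

u1 ⋄ u2 ⋄ u3


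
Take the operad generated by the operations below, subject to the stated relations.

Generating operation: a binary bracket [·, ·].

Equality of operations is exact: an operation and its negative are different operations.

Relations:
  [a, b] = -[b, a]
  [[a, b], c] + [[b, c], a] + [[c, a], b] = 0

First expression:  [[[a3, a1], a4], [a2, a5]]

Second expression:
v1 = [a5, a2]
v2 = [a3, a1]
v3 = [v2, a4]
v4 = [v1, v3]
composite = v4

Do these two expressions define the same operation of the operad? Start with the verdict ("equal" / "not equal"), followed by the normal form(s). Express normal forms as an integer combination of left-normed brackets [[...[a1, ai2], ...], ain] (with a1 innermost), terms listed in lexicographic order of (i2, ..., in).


equal: each reduces to -[[[[a1, a3], a4], a2], a5] + [[[[a1, a3], a4], a5], a2]

The first composite normalizes to -[[[[a1, a3], a4], a2], a5] + [[[[a1, a3], a4], a5], a2]
The second composite normalizes to -[[[[a1, a3], a4], a2], a5] + [[[[a1, a3], a4], a5], a2]
Same normal form: equal.


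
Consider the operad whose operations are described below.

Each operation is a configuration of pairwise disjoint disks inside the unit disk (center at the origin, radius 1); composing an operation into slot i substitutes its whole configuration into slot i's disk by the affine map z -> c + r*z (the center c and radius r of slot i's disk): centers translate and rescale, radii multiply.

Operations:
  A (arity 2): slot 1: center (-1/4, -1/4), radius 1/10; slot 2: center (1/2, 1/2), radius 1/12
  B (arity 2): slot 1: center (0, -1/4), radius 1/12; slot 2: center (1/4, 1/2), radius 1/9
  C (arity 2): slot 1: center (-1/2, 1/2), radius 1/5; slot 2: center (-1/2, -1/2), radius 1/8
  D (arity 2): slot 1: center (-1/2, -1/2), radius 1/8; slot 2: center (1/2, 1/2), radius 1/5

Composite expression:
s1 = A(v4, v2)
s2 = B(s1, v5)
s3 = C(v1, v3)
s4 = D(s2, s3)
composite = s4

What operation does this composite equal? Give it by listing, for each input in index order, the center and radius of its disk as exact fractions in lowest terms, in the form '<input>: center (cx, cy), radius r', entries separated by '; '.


Only the slot chain above each v matters under D; compose those maps.
tracing v4 down its 3-map path: center (-193/384, -205/384), radius 1/960
tracing v2 down its 3-map path: center (-95/192, -101/192), radius 1/1152
tracing v5 down its 2-map path: center (-15/32, -7/16), radius 1/72
tracing v1 down its 2-map path: center (2/5, 3/5), radius 1/25
tracing v3 down its 2-map path: center (2/5, 2/5), radius 1/40

v1: center (2/5, 3/5), radius 1/25; v2: center (-95/192, -101/192), radius 1/1152; v3: center (2/5, 2/5), radius 1/40; v4: center (-193/384, -205/384), radius 1/960; v5: center (-15/32, -7/16), radius 1/72


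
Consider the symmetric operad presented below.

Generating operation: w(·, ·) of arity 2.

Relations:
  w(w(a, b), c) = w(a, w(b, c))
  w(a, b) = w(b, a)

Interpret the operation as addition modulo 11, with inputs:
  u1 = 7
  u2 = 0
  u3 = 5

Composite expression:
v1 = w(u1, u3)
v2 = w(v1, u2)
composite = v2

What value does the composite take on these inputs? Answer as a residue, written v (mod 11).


1 (mod 11)

w(u1, u3) = 1
w(w(u1, u3), u2) = 1


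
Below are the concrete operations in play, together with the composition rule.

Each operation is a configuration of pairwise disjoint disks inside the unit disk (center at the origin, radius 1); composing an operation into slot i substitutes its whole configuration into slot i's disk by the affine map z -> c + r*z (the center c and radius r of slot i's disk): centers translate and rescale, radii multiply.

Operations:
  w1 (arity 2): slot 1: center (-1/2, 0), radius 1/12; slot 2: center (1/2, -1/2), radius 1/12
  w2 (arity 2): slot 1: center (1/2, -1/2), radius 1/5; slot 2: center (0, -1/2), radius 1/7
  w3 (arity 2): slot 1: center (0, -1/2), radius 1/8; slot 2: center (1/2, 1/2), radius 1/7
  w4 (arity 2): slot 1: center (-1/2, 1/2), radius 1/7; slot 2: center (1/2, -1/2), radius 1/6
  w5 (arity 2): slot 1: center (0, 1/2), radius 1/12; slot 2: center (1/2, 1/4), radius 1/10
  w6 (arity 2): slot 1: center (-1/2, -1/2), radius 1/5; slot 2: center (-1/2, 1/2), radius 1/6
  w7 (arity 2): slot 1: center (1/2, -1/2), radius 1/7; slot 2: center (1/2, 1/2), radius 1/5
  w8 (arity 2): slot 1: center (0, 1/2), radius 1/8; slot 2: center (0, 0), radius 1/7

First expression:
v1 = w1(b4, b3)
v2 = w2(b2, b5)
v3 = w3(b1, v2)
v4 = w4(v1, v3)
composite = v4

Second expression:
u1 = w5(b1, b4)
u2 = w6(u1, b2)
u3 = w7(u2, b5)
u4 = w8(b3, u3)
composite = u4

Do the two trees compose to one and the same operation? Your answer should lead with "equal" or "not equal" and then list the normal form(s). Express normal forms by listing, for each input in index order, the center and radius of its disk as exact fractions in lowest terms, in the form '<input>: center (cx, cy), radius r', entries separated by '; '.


not equal: they reduce to b1: center (1/2, -7/12), radius 1/48; b2: center (25/42, -3/7), radius 1/210; b3: center (-3/7, 3/7), radius 1/84; b4: center (-4/7, 1/2), radius 1/84; b5: center (7/12, -3/7), radius 1/294 and b1: center (3/49, -39/490), radius 1/2940; b2: center (3/49, -3/49), radius 1/294; b3: center (0, 1/2), radius 1/8; b4: center (31/490, -79/980), radius 1/2450; b5: center (1/14, 1/14), radius 1/35

The first composite normalizes to b1: center (1/2, -7/12), radius 1/48; b2: center (25/42, -3/7), radius 1/210; b3: center (-3/7, 3/7), radius 1/84; b4: center (-4/7, 1/2), radius 1/84; b5: center (7/12, -3/7), radius 1/294
The second composite normalizes to b1: center (3/49, -39/490), radius 1/2940; b2: center (3/49, -3/49), radius 1/294; b3: center (0, 1/2), radius 1/8; b4: center (31/490, -79/980), radius 1/2450; b5: center (1/14, 1/14), radius 1/35
The forms do not match — not equal.


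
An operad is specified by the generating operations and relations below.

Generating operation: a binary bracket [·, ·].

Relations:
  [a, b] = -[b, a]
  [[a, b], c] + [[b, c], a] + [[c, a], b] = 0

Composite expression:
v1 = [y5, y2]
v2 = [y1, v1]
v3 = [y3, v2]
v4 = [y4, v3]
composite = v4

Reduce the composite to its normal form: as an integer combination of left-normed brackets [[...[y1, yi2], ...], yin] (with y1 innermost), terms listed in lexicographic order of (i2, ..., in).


Skip Jacobi rewriting: expand, keep y1-initial words, read off terms.
Composite bracket: [y4, [y3, [y1, [y5, y2]]]]
Each bracket splits as ab - ba, giving 16 signed words (2^4 = 16).
Words beginning with y1 determine it all:
  y1y2y5y3y4 appears with sign -1, giving the term -[[[[y1, y2], y5], y3], y4]
  y1y5y2y3y4 appears with sign +1, giving the term +[[[[y1, y5], y2], y3], y4]

-[[[[y1, y2], y5], y3], y4] + [[[[y1, y5], y2], y3], y4]


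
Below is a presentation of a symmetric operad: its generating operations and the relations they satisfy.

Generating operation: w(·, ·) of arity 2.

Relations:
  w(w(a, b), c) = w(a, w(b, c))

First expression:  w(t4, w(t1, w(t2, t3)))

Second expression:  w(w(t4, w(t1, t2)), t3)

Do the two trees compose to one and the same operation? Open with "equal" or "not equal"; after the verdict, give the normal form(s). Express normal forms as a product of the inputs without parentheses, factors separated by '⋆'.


equal — both sides give t4 ⋆ t1 ⋆ t2 ⋆ t3


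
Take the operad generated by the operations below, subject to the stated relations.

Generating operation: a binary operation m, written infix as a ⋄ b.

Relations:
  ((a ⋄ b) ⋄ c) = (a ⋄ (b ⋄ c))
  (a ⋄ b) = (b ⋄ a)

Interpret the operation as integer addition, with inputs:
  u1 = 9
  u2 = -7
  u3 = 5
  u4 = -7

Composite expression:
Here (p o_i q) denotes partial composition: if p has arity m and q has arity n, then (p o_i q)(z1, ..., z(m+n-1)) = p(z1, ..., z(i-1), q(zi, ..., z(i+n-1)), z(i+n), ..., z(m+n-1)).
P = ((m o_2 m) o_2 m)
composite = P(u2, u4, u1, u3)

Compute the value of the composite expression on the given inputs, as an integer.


0

(u4 ⋄ u1) = 2
((u4 ⋄ u1) ⋄ u3) = 7
(u2 ⋄ ((u4 ⋄ u1) ⋄ u3)) = 0


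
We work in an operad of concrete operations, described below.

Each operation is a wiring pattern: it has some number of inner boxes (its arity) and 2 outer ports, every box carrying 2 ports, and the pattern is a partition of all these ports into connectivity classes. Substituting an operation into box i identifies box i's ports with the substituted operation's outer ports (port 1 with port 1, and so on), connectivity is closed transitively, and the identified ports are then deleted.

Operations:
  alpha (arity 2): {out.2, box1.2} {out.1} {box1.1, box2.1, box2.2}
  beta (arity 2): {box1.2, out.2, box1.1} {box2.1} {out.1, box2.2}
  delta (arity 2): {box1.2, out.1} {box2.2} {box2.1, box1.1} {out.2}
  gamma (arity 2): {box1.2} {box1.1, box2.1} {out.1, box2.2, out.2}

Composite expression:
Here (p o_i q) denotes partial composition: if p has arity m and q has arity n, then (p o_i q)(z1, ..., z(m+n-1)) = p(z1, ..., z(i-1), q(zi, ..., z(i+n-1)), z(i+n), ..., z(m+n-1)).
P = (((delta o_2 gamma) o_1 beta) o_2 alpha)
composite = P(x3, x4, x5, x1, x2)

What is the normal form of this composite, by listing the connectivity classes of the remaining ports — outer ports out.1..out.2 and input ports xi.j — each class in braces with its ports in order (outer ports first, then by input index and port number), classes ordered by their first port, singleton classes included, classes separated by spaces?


Substituting into delta glues patterns; closure does the rest.
through alpha, on inputs (x4, x5): {out.1} {out.2, x4.2} {x4.1, x5.1, x5.2} (out.j = stage outer ports)
through beta, on inputs (x3, x4, x5): {out.1, x4.2} {out.2, x3.1, x3.2} {x4.1, x5.1, x5.2} (out.j = stage outer ports)
through gamma, on inputs (x1, x2): {out.1, out.2, x2.2} {x1.1, x2.1} {x1.2} (out.j = stage outer ports)
through delta, on inputs (x3, x4, x5, x1, x2): {out.1, x3.1, x3.2} {out.2} {x1.1, x2.1} {x1.2} {x2.2, x4.2} {x4.1, x5.1, x5.2} (out.j = stage outer ports)

{out.1, x3.1, x3.2} {out.2} {x1.1, x2.1} {x1.2} {x2.2, x4.2} {x4.1, x5.1, x5.2}


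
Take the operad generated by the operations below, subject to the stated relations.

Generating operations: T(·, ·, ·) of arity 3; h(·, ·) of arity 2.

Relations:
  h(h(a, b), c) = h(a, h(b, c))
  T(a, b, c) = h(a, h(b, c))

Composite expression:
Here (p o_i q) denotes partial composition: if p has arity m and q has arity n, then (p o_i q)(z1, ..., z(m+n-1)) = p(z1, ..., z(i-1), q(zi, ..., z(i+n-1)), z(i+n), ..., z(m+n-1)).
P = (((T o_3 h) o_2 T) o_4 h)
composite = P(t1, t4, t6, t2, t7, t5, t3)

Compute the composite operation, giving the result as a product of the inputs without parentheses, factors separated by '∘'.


t1 ∘ t4 ∘ t6 ∘ t2 ∘ t7 ∘ t5 ∘ t3

Every regrouping of T is equal, so read the t-inputs in written order.
h(t2, t7) unparenthesizes to t2 ∘ t7
T(t4, t6, h(t2, t7)) unparenthesizes to t4 ∘ t6 ∘ t2 ∘ t7
h(t5, t3) unparenthesizes to t5 ∘ t3
T(t1, T(t4, t6, h(t2, t7)), h(t5, t3)) unparenthesizes to t1 ∘ t4 ∘ t6 ∘ t2 ∘ t7 ∘ t5 ∘ t3


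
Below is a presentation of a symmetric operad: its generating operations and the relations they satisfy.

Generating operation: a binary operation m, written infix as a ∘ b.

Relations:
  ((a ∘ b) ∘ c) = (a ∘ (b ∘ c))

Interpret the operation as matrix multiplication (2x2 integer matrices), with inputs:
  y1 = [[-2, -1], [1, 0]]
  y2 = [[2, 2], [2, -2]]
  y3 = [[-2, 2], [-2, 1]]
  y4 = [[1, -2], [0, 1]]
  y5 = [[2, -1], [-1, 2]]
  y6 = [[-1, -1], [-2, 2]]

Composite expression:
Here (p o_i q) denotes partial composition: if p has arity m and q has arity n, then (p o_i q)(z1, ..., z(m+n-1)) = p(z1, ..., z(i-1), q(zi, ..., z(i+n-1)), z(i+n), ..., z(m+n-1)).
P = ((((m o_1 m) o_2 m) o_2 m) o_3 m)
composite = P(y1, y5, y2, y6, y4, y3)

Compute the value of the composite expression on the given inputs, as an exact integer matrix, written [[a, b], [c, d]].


[[48, -6], [-48, 10]]

(y2 ∘ y6) = [[-6, 2], [2, -6]]
(y5 ∘ (y2 ∘ y6)) = [[-14, 10], [10, -14]]
((y5 ∘ (y2 ∘ y6)) ∘ y4) = [[-14, 38], [10, -34]]
(y1 ∘ ((y5 ∘ (y2 ∘ y6)) ∘ y4)) = [[18, -42], [-14, 38]]
((y1 ∘ ((y5 ∘ (y2 ∘ y6)) ∘ y4)) ∘ y3) = [[48, -6], [-48, 10]]


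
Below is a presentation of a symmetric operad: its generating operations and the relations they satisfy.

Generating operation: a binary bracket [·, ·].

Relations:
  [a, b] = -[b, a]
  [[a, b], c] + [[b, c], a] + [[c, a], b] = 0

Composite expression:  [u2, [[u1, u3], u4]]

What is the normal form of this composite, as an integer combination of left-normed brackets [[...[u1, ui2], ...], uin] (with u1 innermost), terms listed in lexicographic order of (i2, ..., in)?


-[[[u1, u3], u4], u2]

Antisymmetry and Jacobi reduce to u1-anchored left-normed brackets.
Composite bracket: [u2, [[u1, u3], u4]]
Expanding via [a, b] = ab - ba: 8 signed words (2^3 = 8).
Coefficients come from the u1-initial words:
  sign of u1u3u4u2 is -1, so it contributes -[[[u1, u3], u4], u2]


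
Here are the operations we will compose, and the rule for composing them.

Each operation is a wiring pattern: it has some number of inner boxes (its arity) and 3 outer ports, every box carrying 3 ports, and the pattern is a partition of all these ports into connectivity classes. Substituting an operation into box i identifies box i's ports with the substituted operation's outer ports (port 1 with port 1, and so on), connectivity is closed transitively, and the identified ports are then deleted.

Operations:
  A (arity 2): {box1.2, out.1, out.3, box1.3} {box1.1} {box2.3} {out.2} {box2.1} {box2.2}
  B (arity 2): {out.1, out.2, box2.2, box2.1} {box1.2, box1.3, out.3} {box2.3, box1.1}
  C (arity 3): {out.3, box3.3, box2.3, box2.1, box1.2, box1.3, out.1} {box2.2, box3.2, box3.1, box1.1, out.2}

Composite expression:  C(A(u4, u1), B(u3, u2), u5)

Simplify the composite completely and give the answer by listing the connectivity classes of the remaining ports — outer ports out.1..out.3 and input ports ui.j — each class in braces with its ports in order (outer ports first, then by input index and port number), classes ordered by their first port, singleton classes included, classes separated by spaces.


Reachability decides: close wires over C-identified ports.
after A, the pattern on (u4, u1) reads {out.1, out.3, u4.2, u4.3} {out.2} {u1.1} {u1.2} {u1.3} {u4.1} (out.j = its outer ports)
after B, the pattern on (u3, u2) reads {out.1, out.2, u2.1, u2.2} {out.3, u3.2, u3.3} {u2.3, u3.1} (out.j = its outer ports)
after C, the pattern on (u4, u1, u3, u2, u5) reads {out.1, out.2, out.3, u2.1, u2.2, u3.2, u3.3, u4.2, u4.3, u5.1, u5.2, u5.3} {u1.1} {u1.2} {u1.3} {u2.3, u3.1} {u4.1} (out.j = its outer ports)

{out.1, out.2, out.3, u2.1, u2.2, u3.2, u3.3, u4.2, u4.3, u5.1, u5.2, u5.3} {u1.1} {u1.2} {u1.3} {u2.3, u3.1} {u4.1}


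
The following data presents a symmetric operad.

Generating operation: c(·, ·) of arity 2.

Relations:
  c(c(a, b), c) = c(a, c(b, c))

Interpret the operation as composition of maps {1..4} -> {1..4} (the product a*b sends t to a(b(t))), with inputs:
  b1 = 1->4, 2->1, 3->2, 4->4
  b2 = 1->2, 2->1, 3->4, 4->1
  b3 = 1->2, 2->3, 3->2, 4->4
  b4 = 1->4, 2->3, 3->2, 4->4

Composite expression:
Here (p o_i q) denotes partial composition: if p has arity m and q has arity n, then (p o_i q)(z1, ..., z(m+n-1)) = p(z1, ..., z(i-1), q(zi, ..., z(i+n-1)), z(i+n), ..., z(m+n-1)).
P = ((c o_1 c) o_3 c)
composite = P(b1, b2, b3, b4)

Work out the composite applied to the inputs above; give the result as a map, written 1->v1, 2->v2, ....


1->4, 2->4, 3->4, 4->4

c(b1, b2) = 1->1, 2->4, 3->4, 4->4
c(b3, b4) = 1->4, 2->2, 3->3, 4->4
c(c(b1, b2), c(b3, b4)) = 1->4, 2->4, 3->4, 4->4


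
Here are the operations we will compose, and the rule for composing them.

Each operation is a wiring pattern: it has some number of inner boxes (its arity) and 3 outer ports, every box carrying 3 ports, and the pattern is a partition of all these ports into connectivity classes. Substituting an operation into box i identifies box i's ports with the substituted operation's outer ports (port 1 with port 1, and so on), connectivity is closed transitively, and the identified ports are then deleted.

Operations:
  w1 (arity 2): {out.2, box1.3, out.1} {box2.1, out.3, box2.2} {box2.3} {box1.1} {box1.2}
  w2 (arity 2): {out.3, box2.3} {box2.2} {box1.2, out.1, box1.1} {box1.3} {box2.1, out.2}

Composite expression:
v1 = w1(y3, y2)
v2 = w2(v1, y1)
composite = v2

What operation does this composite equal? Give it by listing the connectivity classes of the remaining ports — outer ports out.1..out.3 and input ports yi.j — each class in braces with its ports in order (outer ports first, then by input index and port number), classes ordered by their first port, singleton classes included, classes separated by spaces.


Reachability decides: close wires over w2-identified ports.
through w1, on inputs (y3, y2): {out.1, out.2, y3.3} {out.3, y2.1, y2.2} {y2.3} {y3.1} {y3.2} (out.j = stage outer ports)
through w2, on inputs (y3, y2, y1): {out.1, y3.3} {out.2, y1.1} {out.3, y1.3} {y1.2} {y2.1, y2.2} {y2.3} {y3.1} {y3.2} (out.j = stage outer ports)

{out.1, y3.3} {out.2, y1.1} {out.3, y1.3} {y1.2} {y2.1, y2.2} {y2.3} {y3.1} {y3.2}
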